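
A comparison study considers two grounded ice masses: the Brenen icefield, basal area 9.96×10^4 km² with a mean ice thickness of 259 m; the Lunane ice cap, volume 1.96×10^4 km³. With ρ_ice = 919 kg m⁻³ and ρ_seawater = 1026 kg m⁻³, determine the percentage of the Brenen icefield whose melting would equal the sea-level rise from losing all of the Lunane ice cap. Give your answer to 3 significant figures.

Equal sea-level rise means equal mass of meltwater, i.e. equal mass of ice lost.
Ice mass of Lunane: 1.801×10^16 kg; ice mass of Brenen: 2.371×10^16 kg.
Fraction required = 1.801×10^16 / 2.371×10^16 = 0.760 → 76.0 %.

≈ 76.0 %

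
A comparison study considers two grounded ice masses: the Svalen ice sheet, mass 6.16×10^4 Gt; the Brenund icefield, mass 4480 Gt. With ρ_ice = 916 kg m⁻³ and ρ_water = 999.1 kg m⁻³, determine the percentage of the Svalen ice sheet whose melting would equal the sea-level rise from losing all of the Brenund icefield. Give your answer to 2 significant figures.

≈ 7.3 %

Equal sea-level rise means equal mass of meltwater, i.e. equal mass of ice lost.
Ice mass of Brenund: 4.480×10^15 kg; ice mass of Svalen: 6.160×10^16 kg.
Fraction required = 4.480×10^15 / 6.160×10^16 = 0.0727 → 7.3 %.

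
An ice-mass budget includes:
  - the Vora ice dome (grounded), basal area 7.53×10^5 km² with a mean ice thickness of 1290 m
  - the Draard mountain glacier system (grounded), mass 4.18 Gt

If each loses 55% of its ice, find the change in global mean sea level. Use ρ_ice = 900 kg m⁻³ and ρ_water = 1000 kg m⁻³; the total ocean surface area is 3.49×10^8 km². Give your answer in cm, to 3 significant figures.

≈ 138 cm

Vora: ice volume = 7.53×10^5 km² × 1290 m = 9.714×10^5 km³; 0.55 × 9.714×10^5 × (900/1000) = 4.808×10^5 km³ of water.
Draard: 0.55 × 4.18 Gt = 2.299×10^12 kg; dividing by ρ_w = 1000 kg m⁻³ gives 2.299×10^9 m³ of water.
Total added water ≈ 4.808×10^14 m³ over 3.49×10^14 m² → Δh = 1.38 m = 138 cm.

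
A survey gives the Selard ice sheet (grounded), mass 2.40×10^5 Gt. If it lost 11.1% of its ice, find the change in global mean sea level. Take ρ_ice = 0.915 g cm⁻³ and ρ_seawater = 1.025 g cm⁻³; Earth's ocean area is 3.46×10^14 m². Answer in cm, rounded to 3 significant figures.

≈ 7.51 cm

Selard: 0.111 × 2.40×10^5 Gt = 2.664×10^16 kg; dividing by ρ_w = 1.025 g cm⁻³ = 1025 kg m⁻³ gives 2.599×10^13 m³ of water.
Spread over 3.46×10^14 m² of ocean, Δh = 2.599×10^13 / 3.46×10^14 = 0.0751 m = 7.51 cm.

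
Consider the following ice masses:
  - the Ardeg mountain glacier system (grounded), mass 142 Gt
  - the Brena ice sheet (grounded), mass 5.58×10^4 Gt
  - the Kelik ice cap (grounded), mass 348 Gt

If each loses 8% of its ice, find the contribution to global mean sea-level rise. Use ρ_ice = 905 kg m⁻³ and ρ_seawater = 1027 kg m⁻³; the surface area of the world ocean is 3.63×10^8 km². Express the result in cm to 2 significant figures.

≈ 1.2 cm

Ardeg: 0.08 × 142 Gt = 1.136×10^13 kg; dividing by ρ_w = 1027 kg m⁻³ gives 1.106×10^10 m³ of water.
Brena: 0.08 × 5.58×10^4 Gt = 4.464×10^15 kg; dividing by ρ_w = 1027 kg m⁻³ gives 4.347×10^12 m³ of water.
Kelik: 0.08 × 348 Gt = 2.784×10^13 kg; dividing by ρ_w = 1027 kg m⁻³ gives 2.711×10^10 m³ of water.
Total added water ≈ 4.385×10^12 m³ over 3.63×10^14 m² → Δh = 0.0121 m = 1.2 cm.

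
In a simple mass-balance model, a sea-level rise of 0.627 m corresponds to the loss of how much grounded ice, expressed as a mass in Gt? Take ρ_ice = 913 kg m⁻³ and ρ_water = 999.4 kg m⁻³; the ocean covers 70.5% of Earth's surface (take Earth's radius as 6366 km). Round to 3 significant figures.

Required water volume = Δh × A = 0.627 m × 3.59×10^14 m² = 2.251×10^14 m³.
ρ_w = 999.4 kg m⁻³, so the mass of water = 2.251×10^14 m³ × 999.4 kg m⁻³ = 2.250×10^17 kg = 2.25×10^5 Gt (and the same mass of ice, by conservation).

≈ 2.25×10^5 Gt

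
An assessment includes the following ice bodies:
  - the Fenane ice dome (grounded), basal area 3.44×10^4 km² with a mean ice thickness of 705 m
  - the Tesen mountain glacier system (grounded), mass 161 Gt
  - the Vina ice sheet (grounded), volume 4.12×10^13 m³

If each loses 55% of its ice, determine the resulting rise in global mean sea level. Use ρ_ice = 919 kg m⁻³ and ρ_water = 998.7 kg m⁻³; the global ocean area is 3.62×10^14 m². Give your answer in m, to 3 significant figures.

Fenane: ice volume = 3.44×10^4 km² × 705 m = 2.425×10^4 km³; 0.55 × 2.425×10^4 × (919/998.7) = 1.227×10^4 km³ of water.
Tesen: 0.55 × 161 Gt = 8.855×10^13 kg; dividing by ρ_w = 998.7 kg m⁻³ gives 8.867×10^10 m³ of water.
Vina: 0.55 × 4.12×10^13 m³ × (919/998.7) = 2.085×10^13 m³ of water.
Total added water ≈ 3.321×10^13 m³ over 3.62×10^14 m² → Δh = 0.0918 m.

≈ 0.0918 m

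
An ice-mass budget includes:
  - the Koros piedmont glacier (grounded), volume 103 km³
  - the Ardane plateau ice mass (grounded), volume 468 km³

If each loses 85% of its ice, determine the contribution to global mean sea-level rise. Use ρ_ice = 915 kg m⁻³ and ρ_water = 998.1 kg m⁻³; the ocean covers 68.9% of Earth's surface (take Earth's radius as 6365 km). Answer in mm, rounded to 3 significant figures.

Koros: 0.85 × 103 km³ × (915/998.1) = 80.26 km³ of water.
Ardane: 0.85 × 468 km³ × (915/998.1) = 364.7 km³ of water.
Total added water ≈ 4.449×10^11 m³ over 3.51×10^14 m² → Δh = 1.27×10^-3 m = 1.27 mm.

≈ 1.27 mm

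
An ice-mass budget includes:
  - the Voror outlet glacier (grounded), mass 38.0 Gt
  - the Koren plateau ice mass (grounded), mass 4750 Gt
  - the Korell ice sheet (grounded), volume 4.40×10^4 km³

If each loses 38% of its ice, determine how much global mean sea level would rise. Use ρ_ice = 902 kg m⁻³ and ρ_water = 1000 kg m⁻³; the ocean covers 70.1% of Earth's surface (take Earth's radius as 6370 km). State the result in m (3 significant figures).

Voror: 0.38 × 38.0 Gt = 1.444×10^13 kg; dividing by ρ_w = 1000 kg m⁻³ gives 1.444×10^10 m³ of water.
Koren: 0.38 × 4750 Gt = 1.805×10^15 kg; dividing by ρ_w = 1000 kg m⁻³ gives 1.805×10^12 m³ of water.
Korell: 0.38 × 4.40×10^4 km³ × (902/1000) = 1.508×10^4 km³ of water.
Total added water ≈ 1.690×10^13 m³ over 3.57×10^14 m² → Δh = 0.0473 m.

≈ 0.0473 m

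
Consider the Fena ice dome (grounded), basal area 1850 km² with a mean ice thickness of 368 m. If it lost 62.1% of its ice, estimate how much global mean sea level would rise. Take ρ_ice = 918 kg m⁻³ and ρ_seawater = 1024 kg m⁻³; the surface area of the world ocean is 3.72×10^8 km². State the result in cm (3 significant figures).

≈ 0.102 cm

Fena: ice volume = 1850 km² × 368 m = 680.8 km³; 0.621 × 680.8 × (918/1024) = 379.0 km³ of water.
Spread over 3.72×10^14 m² of ocean, Δh = 3.790×10^11 / 3.72×10^14 = 1.02×10^-3 m = 0.102 cm.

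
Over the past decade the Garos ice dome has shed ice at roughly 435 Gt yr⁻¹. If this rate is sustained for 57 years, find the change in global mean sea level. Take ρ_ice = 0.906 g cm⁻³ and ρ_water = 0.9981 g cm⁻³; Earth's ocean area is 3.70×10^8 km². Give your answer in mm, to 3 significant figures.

≈ 67.1 mm

Total mass lost = 435 Gt/yr × 57 yr = 2.480×10^4 Gt = 2.480×10^16 kg.
ρ_w = 0.9981 g cm⁻³ = 998.1 kg m⁻³, so water volume = 2.480×10^16 / 998.1 = 2.484×10^13 m³.
Δh = 2.484×10^13 / 3.70×10^14 = 0.0671 m = 67.1 mm.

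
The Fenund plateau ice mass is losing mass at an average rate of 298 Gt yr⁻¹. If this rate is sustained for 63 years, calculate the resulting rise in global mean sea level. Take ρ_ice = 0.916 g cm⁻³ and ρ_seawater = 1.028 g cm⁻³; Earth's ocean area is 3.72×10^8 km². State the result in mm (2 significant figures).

≈ 49 mm

Total mass lost = 298 Gt/yr × 63 yr = 1.877×10^4 Gt = 1.877×10^16 kg.
ρ_w = 1.028 g cm⁻³ = 1028 kg m⁻³, so water volume = 1.877×10^16 / 1028 = 1.826×10^13 m³.
Δh = 1.826×10^13 / 3.72×10^14 = 0.0491 m = 49 mm.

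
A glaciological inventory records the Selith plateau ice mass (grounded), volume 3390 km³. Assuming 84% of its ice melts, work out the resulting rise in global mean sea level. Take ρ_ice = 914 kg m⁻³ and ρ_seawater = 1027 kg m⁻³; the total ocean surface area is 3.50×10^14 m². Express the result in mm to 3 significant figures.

≈ 7.24 mm

Selith: 0.84 × 3390 km³ × (914/1027) = 2534 km³ of water.
Spread over 3.50×10^14 m² of ocean, Δh = 2.534×10^12 / 3.50×10^14 = 7.24×10^-3 m = 7.24 mm.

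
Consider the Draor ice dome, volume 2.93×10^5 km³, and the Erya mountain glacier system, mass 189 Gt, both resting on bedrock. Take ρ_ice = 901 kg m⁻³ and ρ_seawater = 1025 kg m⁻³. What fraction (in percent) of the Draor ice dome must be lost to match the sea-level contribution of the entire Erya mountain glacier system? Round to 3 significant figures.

≈ 0.0716 %

Equal sea-level rise means equal mass of meltwater, i.e. equal mass of ice lost.
Ice mass of Erya: 1.890×10^14 kg; ice mass of Draor: 2.640×10^17 kg.
Fraction required = 1.890×10^14 / 2.640×10^17 = 7.16×10^-4 → 0.0716 %.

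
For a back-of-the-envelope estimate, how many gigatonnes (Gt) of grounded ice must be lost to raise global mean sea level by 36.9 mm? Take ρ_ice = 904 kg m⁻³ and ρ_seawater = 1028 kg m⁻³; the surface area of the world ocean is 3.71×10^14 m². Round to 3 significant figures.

Required water volume = Δh × A = 0.0369 m × 3.71×10^14 m² = 1.369×10^13 m³.
ρ_w = 1028 kg m⁻³, so the mass of water = 1.369×10^13 m³ × 1028 kg m⁻³ = 1.407×10^16 kg = 1.41×10^4 Gt (and the same mass of ice, by conservation).

≈ 1.41×10^4 Gt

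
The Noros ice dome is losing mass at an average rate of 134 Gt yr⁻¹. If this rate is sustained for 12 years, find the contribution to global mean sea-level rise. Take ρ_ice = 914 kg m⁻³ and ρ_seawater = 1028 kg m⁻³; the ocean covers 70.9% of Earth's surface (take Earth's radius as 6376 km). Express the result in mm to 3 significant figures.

≈ 4.32 mm

Total mass lost = 134 Gt/yr × 12 yr = 1608 Gt = 1.608×10^15 kg.
ρ_w = 1028 kg m⁻³, so water volume = 1.608×10^15 / 1028 = 1.564×10^12 m³.
Δh = 1.564×10^12 / 3.62×10^14 = 4.32×10^-3 m = 4.32 mm.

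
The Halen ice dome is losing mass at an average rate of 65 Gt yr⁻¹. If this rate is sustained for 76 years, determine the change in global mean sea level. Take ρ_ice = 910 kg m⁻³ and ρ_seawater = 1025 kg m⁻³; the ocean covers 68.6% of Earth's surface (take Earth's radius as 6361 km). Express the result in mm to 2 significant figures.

Total mass lost = 65 Gt/yr × 76 yr = 4940 Gt = 4.940×10^15 kg.
ρ_w = 1025 kg m⁻³, so water volume = 4.940×10^15 / 1025 = 4.820×10^12 m³.
Δh = 4.820×10^12 / 3.49×10^14 = 0.0138 m = 14 mm.

≈ 14 mm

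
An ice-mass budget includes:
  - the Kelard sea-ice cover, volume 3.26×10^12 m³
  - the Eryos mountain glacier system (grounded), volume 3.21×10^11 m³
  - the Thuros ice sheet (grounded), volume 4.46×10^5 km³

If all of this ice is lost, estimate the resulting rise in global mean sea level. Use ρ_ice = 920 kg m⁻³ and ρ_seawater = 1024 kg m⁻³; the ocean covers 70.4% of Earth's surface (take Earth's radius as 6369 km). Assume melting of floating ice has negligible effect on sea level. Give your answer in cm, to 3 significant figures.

The Kelard sea-ice cover is floating and already displaces its own weight of water, so its melt adds essentially nothing to sea level.
Eryos: 3.21×10^11 m³ × (920/1024) = 2.884×10^11 m³ of water.
Thuros: 4.46×10^5 km³ × (920/1024) = 4.007×10^5 km³ of water.
Total added water ≈ 4.010×10^14 m³ over 3.59×10^14 m² → Δh = 1.12 m = 112 cm.

≈ 112 cm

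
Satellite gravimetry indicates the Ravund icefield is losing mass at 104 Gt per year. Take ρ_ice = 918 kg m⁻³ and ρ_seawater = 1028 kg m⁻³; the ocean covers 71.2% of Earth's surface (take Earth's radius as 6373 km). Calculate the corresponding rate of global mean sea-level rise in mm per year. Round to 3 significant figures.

≈ 0.278 mm/yr

ρ_w = 1028 kg m⁻³. Annual water volume added = 104 Gt / ρ_w = 1.040×10^14 kg / 1028 kg m⁻³ = 1.012×10^11 m³.
Δh per year = 1.012×10^11 / 3.63×10^14 = 2.78×10^-4 m = 0.278 mm.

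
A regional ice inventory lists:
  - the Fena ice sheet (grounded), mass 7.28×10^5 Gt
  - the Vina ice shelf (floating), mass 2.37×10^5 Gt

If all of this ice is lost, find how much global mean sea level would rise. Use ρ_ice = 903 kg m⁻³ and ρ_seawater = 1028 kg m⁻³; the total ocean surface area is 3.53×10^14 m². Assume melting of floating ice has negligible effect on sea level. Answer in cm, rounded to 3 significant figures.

Fena: 7.28×10^5 Gt = 7.280×10^17 kg; dividing by ρ_w = 1028 kg m⁻³ gives 7.082×10^14 m³ of water.
The Vina ice shelf is floating and already displaces its own weight of water, so its melt adds essentially nothing to sea level.
Total added water ≈ 7.082×10^14 m³ over 3.53×10^14 m² → Δh = 2.01 m = 201 cm.

≈ 201 cm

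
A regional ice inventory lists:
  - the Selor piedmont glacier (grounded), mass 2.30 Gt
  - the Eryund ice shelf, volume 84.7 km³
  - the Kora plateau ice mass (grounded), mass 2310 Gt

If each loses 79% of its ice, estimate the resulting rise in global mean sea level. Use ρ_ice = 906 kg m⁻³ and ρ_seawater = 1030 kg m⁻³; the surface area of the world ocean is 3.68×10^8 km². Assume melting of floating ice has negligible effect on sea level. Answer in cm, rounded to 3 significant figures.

Selor: 0.79 × 2.30 Gt = 1.817×10^12 kg; dividing by ρ_w = 1030 kg m⁻³ gives 1.764×10^9 m³ of water.
The Eryund ice shelf is floating and already displaces its own weight of water, so its melt adds essentially nothing to sea level.
Kora: 0.79 × 2310 Gt = 1.825×10^15 kg; dividing by ρ_w = 1030 kg m⁻³ gives 1.772×10^12 m³ of water.
Total added water ≈ 1.774×10^12 m³ over 3.68×10^14 m² → Δh = 4.82×10^-3 m = 0.482 cm.

≈ 0.482 cm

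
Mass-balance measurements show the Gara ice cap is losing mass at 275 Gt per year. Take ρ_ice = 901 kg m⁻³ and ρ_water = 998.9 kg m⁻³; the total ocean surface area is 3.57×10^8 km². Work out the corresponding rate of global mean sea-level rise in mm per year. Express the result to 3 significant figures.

ρ_w = 998.9 kg m⁻³. Annual water volume added = 275 Gt / ρ_w = 2.750×10^14 kg / 998.9 kg m⁻³ = 2.753×10^11 m³.
Δh per year = 2.753×10^11 / 3.57×10^14 = 7.71×10^-4 m = 0.771 mm.

≈ 0.771 mm/yr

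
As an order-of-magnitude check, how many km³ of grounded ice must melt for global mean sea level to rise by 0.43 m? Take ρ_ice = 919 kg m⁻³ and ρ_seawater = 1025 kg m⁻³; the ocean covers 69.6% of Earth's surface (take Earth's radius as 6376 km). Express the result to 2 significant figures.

≈ 1.7×10^5 km³

Required water volume = Δh × A = 0.43 m × 3.56×10^14 m² = 1.529×10^14 m³ = 1.529×10^5 km³.
Ice volume = water volume × ρ_w/ρ_ice = 1.529×10^5 × 1025/919 = 1.7×10^5 km³.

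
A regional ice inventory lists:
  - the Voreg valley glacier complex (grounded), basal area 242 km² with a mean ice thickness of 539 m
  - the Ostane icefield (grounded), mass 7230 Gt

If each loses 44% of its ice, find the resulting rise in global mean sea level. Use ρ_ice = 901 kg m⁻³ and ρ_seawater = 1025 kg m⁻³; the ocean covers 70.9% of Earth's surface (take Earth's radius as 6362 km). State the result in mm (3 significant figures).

Voreg: ice volume = 242 km² × 539 m = 130.4 km³; 0.44 × 130.4 × (901/1025) = 50.45 km³ of water.
Ostane: 0.44 × 7230 Gt = 3.181×10^15 kg; dividing by ρ_w = 1025 kg m⁻³ gives 3.104×10^12 m³ of water.
Total added water ≈ 3.154×10^12 m³ over 3.61×10^14 m² → Δh = 8.75×10^-3 m = 8.75 mm.

≈ 8.75 mm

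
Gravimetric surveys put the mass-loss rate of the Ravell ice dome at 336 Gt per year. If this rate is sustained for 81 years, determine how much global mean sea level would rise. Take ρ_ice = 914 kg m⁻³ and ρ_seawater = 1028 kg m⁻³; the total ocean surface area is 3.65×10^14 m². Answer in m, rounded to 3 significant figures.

Total mass lost = 336 Gt/yr × 81 yr = 2.722×10^4 Gt = 2.722×10^16 kg.
ρ_w = 1028 kg m⁻³, so water volume = 2.722×10^16 / 1028 = 2.647×10^13 m³.
Δh = 2.647×10^13 / 3.65×10^14 = 0.0725 m.

≈ 0.0725 m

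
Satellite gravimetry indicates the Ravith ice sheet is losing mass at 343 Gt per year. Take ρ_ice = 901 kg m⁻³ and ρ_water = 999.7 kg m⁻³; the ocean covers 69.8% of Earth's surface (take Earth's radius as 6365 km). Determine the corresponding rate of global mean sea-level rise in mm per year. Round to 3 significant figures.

ρ_w = 999.7 kg m⁻³. Annual water volume added = 343 Gt / ρ_w = 3.430×10^14 kg / 999.7 kg m⁻³ = 3.431×10^11 m³.
Δh per year = 3.431×10^11 / 3.55×10^14 = 9.66×10^-4 m = 0.966 mm.

≈ 0.966 mm/yr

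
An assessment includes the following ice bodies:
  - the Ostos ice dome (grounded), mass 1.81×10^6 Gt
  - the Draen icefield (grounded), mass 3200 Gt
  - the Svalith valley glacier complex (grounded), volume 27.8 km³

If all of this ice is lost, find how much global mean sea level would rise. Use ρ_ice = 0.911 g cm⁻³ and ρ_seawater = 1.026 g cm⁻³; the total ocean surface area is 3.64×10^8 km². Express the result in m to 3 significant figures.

≈ 4.86 m

Ostos: 1.81×10^6 Gt = 1.810×10^18 kg; dividing by ρ_w = 1.026 g cm⁻³ = 1026 kg m⁻³ gives 1.764×10^15 m³ of water.
Draen: 3200 Gt = 3.200×10^15 kg; dividing by ρ_w = 1026 kg m⁻³ gives 3.119×10^12 m³ of water.
Svalith: 27.8 km³ × (911/1026) = 24.68 km³ of water.
Total added water ≈ 1.767×10^15 m³ over 3.64×10^14 m² → Δh = 4.86 m.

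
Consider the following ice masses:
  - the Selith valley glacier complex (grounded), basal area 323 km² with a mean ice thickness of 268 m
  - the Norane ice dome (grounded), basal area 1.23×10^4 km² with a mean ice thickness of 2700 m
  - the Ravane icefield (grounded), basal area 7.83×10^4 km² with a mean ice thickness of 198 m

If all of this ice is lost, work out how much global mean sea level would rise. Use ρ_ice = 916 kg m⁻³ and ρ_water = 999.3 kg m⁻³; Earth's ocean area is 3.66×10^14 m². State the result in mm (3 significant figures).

≈ 122 mm

Selith: ice volume = 323 km² × 268 m = 86.56 km³; 86.56 × (916/999.3) = 79.35 km³ of water.
Norane: ice volume = 1.23×10^4 km² × 2700 m = 3.321×10^4 km³; 3.321×10^4 × (916/999.3) = 3.044×10^4 km³ of water.
Ravane: ice volume = 7.83×10^4 km² × 198 m = 1.550×10^4 km³; 1.550×10^4 × (916/999.3) = 1.421×10^4 km³ of water.
Total added water ≈ 4.473×10^13 m³ over 3.66×10^14 m² → Δh = 0.122 m = 122 mm.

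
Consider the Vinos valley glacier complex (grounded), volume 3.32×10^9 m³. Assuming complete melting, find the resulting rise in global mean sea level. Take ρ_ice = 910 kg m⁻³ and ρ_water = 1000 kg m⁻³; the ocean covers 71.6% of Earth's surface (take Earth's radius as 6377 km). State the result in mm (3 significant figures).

≈ 8.26×10^-3 mm

Vinos: 3.32×10^9 m³ × (910/1000) = 3.021×10^9 m³ of water.
Spread over 3.66×10^14 m² of ocean, Δh = 3.021×10^9 / 3.66×10^14 = 8.26×10^-6 m = 8.26×10^-3 mm.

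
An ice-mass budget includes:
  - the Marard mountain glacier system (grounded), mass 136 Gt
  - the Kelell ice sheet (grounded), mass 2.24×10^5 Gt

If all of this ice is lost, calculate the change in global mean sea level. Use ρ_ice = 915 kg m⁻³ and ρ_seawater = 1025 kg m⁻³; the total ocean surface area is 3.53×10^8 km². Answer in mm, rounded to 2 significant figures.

Marard: 136 Gt = 1.360×10^14 kg; dividing by ρ_w = 1025 kg m⁻³ gives 1.327×10^11 m³ of water.
Kelell: 2.24×10^5 Gt = 2.240×10^17 kg; dividing by ρ_w = 1025 kg m⁻³ gives 2.185×10^14 m³ of water.
Total added water ≈ 2.187×10^14 m³ over 3.53×10^14 m² → Δh = 0.619 m = 620 mm.

≈ 620 mm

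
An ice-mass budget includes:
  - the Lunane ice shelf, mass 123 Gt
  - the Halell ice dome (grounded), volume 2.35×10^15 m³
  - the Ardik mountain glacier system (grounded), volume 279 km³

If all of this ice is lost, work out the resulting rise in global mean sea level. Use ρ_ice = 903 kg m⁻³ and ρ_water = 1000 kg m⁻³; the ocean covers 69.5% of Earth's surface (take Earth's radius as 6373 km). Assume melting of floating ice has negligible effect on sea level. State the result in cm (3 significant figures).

≈ 598 cm

The Lunane ice shelf is floating and already displaces its own weight of water, so its melt adds essentially nothing to sea level.
Halell: 2.35×10^15 m³ × (903/1000) = 2.122×10^15 m³ of water.
Ardik: 279 km³ × (903/1000) = 251.9 km³ of water.
Total added water ≈ 2.122×10^15 m³ over 3.55×10^14 m² → Δh = 5.98 m = 598 cm.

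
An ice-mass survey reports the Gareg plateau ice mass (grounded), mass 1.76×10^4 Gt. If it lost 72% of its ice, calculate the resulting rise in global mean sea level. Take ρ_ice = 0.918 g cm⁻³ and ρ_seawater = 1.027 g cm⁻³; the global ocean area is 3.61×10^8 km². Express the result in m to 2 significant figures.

≈ 0.034 m

Gareg: 0.72 × 1.76×10^4 Gt = 1.267×10^16 kg; dividing by ρ_w = 1.027 g cm⁻³ = 1027 kg m⁻³ gives 1.234×10^13 m³ of water.
Spread over 3.61×10^14 m² of ocean, Δh = 1.234×10^13 / 3.61×10^14 = 0.0342 m.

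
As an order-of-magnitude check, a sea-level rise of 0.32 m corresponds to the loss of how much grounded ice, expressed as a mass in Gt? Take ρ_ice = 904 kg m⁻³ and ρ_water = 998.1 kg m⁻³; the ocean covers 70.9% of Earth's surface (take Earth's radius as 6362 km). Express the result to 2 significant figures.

≈ 1.2×10^5 Gt

Required water volume = Δh × A = 0.32 m × 3.61×10^14 m² = 1.154×10^14 m³.
ρ_w = 998.1 kg m⁻³, so the mass of water = 1.154×10^14 m³ × 998.1 kg m⁻³ = 1.152×10^17 kg = 1.2×10^5 Gt (and the same mass of ice, by conservation).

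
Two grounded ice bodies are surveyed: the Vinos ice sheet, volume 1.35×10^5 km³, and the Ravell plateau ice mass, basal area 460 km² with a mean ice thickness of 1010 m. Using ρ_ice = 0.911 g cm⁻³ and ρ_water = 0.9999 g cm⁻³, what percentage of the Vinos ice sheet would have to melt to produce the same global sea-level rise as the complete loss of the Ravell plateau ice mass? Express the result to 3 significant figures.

Equal sea-level rise means equal mass of meltwater, i.e. equal mass of ice lost.
Ice mass of Ravell: 4.233×10^14 kg; ice mass of Vinos: 1.230×10^17 kg.
Fraction required = 4.233×10^14 / 1.230×10^17 = 3.44×10^-3 → 0.344 %.

≈ 0.344 %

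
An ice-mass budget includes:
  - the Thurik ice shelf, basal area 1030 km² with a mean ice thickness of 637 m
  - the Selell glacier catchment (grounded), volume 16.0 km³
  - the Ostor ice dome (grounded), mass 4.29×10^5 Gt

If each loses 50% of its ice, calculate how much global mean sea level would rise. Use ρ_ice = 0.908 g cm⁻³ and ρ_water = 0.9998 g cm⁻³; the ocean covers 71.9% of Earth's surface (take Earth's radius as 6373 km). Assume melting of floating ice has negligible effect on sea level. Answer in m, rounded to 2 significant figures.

The Thurik ice shelf is floating and already displaces its own weight of water, so its melt adds essentially nothing to sea level.
Selell: 0.5 × 16.0 km³ × (908/999.8) = 7.265 km³ of water.
Ostor: 0.5 × 4.29×10^5 Gt = 2.145×10^17 kg; dividing by ρ_w = 0.9998 g cm⁻³ = 999.8 kg m⁻³ gives 2.145×10^14 m³ of water.
Total added water ≈ 2.146×10^14 m³ over 3.67×10^14 m² → Δh = 0.585 m.

≈ 0.58 m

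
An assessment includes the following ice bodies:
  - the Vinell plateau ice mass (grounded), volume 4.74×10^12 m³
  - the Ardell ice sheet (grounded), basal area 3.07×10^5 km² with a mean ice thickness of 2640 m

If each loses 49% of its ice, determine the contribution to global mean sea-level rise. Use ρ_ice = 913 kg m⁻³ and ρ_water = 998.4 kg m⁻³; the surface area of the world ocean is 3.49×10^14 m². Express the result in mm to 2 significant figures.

Vinell: 0.49 × 4.74×10^12 m³ × (913/998.4) = 2.124×10^12 m³ of water.
Ardell: ice volume = 3.07×10^5 km² × 2640 m = 8.105×10^5 km³; 0.49 × 8.105×10^5 × (913/998.4) = 3.632×10^5 km³ of water.
Total added water ≈ 3.653×10^14 m³ over 3.49×10^14 m² → Δh = 1.05 m = 1000 mm.

≈ 1000 mm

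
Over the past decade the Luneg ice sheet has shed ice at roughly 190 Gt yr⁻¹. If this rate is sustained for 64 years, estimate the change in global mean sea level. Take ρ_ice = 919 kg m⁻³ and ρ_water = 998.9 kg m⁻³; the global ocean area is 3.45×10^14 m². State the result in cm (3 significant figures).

Total mass lost = 190 Gt/yr × 64 yr = 1.216×10^4 Gt = 1.216×10^16 kg.
ρ_w = 998.9 kg m⁻³, so water volume = 1.216×10^16 / 998.9 = 1.217×10^13 m³.
Δh = 1.217×10^13 / 3.45×10^14 = 0.0353 m = 3.53 cm.

≈ 3.53 cm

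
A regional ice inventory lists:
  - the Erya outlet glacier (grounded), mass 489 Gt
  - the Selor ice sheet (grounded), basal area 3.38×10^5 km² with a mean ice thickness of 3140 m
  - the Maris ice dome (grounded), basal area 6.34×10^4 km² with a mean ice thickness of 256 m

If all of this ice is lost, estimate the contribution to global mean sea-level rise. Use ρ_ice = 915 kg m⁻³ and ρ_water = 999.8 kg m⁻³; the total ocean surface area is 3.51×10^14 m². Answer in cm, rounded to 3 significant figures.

≈ 281 cm

Erya: 489 Gt = 4.890×10^14 kg; dividing by ρ_w = 999.8 kg m⁻³ gives 4.891×10^11 m³ of water.
Selor: ice volume = 3.38×10^5 km² × 3140 m = 1.061×10^6 km³; 1.061×10^6 × (915/999.8) = 9.713×10^5 km³ of water.
Maris: ice volume = 6.34×10^4 km² × 256 m = 1.623×10^4 km³; 1.623×10^4 × (915/999.8) = 1.485×10^4 km³ of water.
Total added water ≈ 9.866×10^14 m³ over 3.51×10^14 m² → Δh = 2.81 m = 281 cm.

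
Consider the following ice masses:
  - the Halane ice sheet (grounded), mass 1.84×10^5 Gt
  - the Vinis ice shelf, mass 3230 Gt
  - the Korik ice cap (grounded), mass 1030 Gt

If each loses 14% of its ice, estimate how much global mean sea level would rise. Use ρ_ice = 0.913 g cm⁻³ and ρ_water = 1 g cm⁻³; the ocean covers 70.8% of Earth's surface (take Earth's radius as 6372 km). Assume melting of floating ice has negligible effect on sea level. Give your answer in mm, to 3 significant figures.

Halane: 0.14 × 1.84×10^5 Gt = 2.576×10^16 kg; dividing by ρ_w = 1 g cm⁻³ = 1000 kg m⁻³ gives 2.576×10^13 m³ of water.
The Vinis ice shelf is floating and already displaces its own weight of water, so its melt adds essentially nothing to sea level.
Korik: 0.14 × 1030 Gt = 1.442×10^14 kg; dividing by ρ_w = 1000 kg m⁻³ gives 1.442×10^11 m³ of water.
Total added water ≈ 2.590×10^13 m³ over 3.61×10^14 m² → Δh = 0.0717 m = 71.7 mm.

≈ 71.7 mm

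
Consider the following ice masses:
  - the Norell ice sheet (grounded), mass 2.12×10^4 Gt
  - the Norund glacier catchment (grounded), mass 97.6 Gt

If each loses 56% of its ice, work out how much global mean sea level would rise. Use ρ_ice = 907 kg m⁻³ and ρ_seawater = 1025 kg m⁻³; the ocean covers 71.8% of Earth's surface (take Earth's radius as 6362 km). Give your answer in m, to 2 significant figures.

Norell: 0.56 × 2.12×10^4 Gt = 1.187×10^16 kg; dividing by ρ_w = 1025 kg m⁻³ gives 1.158×10^13 m³ of water.
Norund: 0.56 × 97.6 Gt = 5.466×10^13 kg; dividing by ρ_w = 1025 kg m⁻³ gives 5.332×10^10 m³ of water.
Total added water ≈ 1.164×10^13 m³ over 3.65×10^14 m² → Δh = 0.0319 m.

≈ 0.032 m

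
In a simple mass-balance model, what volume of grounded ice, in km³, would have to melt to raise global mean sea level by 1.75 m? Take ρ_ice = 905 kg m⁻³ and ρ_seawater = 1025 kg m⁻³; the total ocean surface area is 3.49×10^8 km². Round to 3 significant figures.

Required water volume = Δh × A = 1.75 m × 3.49×10^14 m² = 6.108×10^14 m³ = 6.108×10^5 km³.
Ice volume = water volume × ρ_w/ρ_ice = 6.108×10^5 × 1025/905 = 6.92×10^5 km³.

≈ 6.92×10^5 km³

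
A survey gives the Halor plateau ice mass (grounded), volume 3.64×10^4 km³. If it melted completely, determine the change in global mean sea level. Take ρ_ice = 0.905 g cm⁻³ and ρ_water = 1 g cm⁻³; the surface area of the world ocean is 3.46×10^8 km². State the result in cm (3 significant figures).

≈ 9.52 cm

Halor: 3.64×10^4 km³ × (905/1000) = 3.294×10^4 km³ of water.
Spread over 3.46×10^14 m² of ocean, Δh = 3.294×10^13 / 3.46×10^14 = 0.0952 m = 9.52 cm.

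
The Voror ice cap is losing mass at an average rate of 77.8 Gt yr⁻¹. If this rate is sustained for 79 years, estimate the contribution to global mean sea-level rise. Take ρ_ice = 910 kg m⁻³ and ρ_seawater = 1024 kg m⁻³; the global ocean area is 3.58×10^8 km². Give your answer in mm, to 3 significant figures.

Total mass lost = 77.8 Gt/yr × 79 yr = 6146 Gt = 6.146×10^15 kg.
ρ_w = 1024 kg m⁻³, so water volume = 6.146×10^15 / 1024 = 6.002×10^12 m³.
Δh = 6.002×10^12 / 3.58×10^14 = 0.0168 m = 16.8 mm.

≈ 16.8 mm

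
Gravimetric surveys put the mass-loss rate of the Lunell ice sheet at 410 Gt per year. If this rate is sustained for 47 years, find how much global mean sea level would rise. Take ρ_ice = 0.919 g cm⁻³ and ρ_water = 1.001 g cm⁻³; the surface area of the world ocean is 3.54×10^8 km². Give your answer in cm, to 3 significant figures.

≈ 5.44 cm

Total mass lost = 410 Gt/yr × 47 yr = 1.927×10^4 Gt = 1.927×10^16 kg.
ρ_w = 1.001 g cm⁻³ = 1001 kg m⁻³, so water volume = 1.927×10^16 / 1001 = 1.925×10^13 m³.
Δh = 1.925×10^13 / 3.54×10^14 = 0.0544 m = 5.44 cm.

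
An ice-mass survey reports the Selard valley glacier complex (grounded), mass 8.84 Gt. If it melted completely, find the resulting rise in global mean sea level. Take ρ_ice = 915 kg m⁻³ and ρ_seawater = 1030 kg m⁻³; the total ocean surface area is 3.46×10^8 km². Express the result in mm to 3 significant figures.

≈ 0.0248 mm

Selard: 8.84 Gt = 8.840×10^12 kg; dividing by ρ_w = 1030 kg m⁻³ gives 8.583×10^9 m³ of water.
Spread over 3.46×10^14 m² of ocean, Δh = 8.583×10^9 / 3.46×10^14 = 2.48×10^-5 m = 0.0248 mm.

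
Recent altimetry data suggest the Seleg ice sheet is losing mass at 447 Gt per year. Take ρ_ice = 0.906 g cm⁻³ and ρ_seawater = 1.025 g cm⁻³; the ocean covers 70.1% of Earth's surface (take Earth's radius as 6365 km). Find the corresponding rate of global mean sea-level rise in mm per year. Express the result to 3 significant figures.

≈ 1.22 mm/yr

ρ_w = 1.025 g cm⁻³ = 1025 kg m⁻³. Annual water volume added = 447 Gt / ρ_w = 4.470×10^14 kg / 1025 kg m⁻³ = 4.361×10^11 m³.
Δh per year = 4.361×10^11 / 3.57×10^14 = 1.22×10^-3 m = 1.22 mm.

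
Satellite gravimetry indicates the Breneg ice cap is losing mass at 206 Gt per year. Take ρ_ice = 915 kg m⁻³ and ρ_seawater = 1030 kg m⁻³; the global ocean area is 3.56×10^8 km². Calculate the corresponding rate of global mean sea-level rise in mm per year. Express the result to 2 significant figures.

≈ 0.56 mm/yr

ρ_w = 1030 kg m⁻³. Annual water volume added = 206 Gt / ρ_w = 2.060×10^14 kg / 1030 kg m⁻³ = 2.000×10^11 m³.
Δh per year = 2.000×10^11 / 3.56×10^14 = 5.62×10^-4 m = 0.56 mm.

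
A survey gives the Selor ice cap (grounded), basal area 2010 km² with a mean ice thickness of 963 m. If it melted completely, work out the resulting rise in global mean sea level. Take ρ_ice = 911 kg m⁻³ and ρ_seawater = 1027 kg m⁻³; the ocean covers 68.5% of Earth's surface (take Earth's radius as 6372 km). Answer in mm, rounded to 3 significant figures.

≈ 4.91 mm

Selor: ice volume = 2010 km² × 963 m = 1936 km³; 1936 × (911/1027) = 1717 km³ of water.
Spread over 3.50×10^14 m² of ocean, Δh = 1.717×10^12 / 3.50×10^14 = 4.91×10^-3 m = 4.91 mm.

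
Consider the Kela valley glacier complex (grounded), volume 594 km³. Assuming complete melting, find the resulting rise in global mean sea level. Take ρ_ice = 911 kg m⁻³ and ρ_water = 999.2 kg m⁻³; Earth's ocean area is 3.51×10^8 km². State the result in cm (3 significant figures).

Kela: 594 km³ × (911/999.2) = 541.6 km³ of water.
Spread over 3.51×10^14 m² of ocean, Δh = 5.416×10^11 / 3.51×10^14 = 1.54×10^-3 m = 0.154 cm.

≈ 0.154 cm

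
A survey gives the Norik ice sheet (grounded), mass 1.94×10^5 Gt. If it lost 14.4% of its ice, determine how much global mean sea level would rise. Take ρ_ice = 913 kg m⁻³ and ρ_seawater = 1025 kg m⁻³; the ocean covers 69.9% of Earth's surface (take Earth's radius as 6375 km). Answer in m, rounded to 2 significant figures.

≈ 0.076 m

Norik: 0.144 × 1.94×10^5 Gt = 2.794×10^16 kg; dividing by ρ_w = 1025 kg m⁻³ gives 2.725×10^13 m³ of water.
Spread over 3.57×10^14 m² of ocean, Δh = 2.725×10^13 / 3.57×10^14 = 0.0763 m.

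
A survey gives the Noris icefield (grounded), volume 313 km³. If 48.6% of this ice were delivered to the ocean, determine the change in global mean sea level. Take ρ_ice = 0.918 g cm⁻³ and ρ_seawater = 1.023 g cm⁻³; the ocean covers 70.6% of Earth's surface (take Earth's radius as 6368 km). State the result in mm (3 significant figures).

Noris: 0.486 × 313 km³ × (918/1023) = 136.5 km³ of water.
Spread over 3.60×10^14 m² of ocean, Δh = 1.365×10^11 / 3.60×10^14 = 3.79×10^-4 m = 0.379 mm.

≈ 0.379 mm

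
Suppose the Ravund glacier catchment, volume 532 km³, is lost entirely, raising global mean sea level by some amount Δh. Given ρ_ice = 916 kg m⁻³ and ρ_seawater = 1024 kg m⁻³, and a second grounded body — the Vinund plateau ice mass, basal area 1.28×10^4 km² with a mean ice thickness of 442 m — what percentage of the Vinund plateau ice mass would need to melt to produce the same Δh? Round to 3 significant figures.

Equal sea-level rise means equal mass of meltwater, i.e. equal mass of ice lost.
Ice mass of Ravund: 4.873×10^14 kg; ice mass of Vinund: 5.182×10^15 kg.
Fraction required = 4.873×10^14 / 5.182×10^15 = 0.0940 → 9.40 %.

≈ 9.40 %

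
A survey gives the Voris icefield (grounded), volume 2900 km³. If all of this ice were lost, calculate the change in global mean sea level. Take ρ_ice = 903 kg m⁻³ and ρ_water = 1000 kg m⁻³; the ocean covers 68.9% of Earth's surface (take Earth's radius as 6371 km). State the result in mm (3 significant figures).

Voris: 2900 km³ × (903/1000) = 2619 km³ of water.
Spread over 3.51×10^14 m² of ocean, Δh = 2.619×10^12 / 3.51×10^14 = 7.45×10^-3 m = 7.45 mm.

≈ 7.45 mm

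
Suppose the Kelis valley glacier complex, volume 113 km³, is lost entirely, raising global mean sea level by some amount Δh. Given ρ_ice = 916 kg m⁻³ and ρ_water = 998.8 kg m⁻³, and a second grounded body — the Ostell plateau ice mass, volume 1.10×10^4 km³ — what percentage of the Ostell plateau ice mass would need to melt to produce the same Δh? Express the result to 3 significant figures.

Equal sea-level rise means equal mass of meltwater, i.e. equal mass of ice lost.
Ice mass of Kelis: 1.035×10^14 kg; ice mass of Ostell: 1.008×10^16 kg.
Fraction required = 1.035×10^14 / 1.008×10^16 = 0.0103 → 1.03 %.

≈ 1.03 %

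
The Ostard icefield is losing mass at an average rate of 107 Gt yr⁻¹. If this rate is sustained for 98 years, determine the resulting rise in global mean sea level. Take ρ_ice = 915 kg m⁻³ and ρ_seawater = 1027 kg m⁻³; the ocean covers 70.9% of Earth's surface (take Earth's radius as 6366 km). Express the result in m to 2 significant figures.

Total mass lost = 107 Gt/yr × 98 yr = 1.049×10^4 Gt = 1.049×10^16 kg.
ρ_w = 1027 kg m⁻³, so water volume = 1.049×10^16 / 1027 = 1.021×10^13 m³.
Δh = 1.021×10^13 / 3.61×10^14 = 0.0283 m.

≈ 0.028 m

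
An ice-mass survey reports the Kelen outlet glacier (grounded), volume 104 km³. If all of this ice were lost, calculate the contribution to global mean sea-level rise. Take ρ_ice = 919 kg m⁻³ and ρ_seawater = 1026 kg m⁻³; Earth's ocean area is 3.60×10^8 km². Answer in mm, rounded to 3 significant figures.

Kelen: 104 km³ × (919/1026) = 93.15 km³ of water.
Spread over 3.60×10^14 m² of ocean, Δh = 9.315×10^10 / 3.60×10^14 = 2.59×10^-4 m = 0.259 mm.

≈ 0.259 mm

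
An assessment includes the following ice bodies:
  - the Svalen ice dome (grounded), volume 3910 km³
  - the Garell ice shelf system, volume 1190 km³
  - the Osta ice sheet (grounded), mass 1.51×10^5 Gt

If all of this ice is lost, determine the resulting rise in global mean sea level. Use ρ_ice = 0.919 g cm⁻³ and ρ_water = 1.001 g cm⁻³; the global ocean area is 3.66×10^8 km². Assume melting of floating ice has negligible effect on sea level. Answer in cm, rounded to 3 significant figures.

Svalen: 3910 km³ × (919/1001) = 3590 km³ of water.
The Garell ice shelf system is floating and already displaces its own weight of water, so its melt adds essentially nothing to sea level.
Osta: 1.51×10^5 Gt = 1.510×10^17 kg; dividing by ρ_w = 1.001 g cm⁻³ = 1001 kg m⁻³ gives 1.508×10^14 m³ of water.
Total added water ≈ 1.544×10^14 m³ over 3.66×10^14 m² → Δh = 0.422 m = 42.2 cm.

≈ 42.2 cm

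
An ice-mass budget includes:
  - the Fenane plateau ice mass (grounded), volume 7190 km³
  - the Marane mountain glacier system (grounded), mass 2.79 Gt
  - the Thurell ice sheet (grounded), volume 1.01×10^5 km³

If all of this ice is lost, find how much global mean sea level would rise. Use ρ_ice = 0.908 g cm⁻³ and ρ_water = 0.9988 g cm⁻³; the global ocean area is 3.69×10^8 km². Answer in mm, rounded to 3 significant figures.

Fenane: 7190 km³ × (908/998.8) = 6536 km³ of water.
Marane: 2.79 Gt = 2.790×10^12 kg; dividing by ρ_w = 0.9988 g cm⁻³ = 998.8 kg m⁻³ gives 2.793×10^9 m³ of water.
Thurell: 1.01×10^5 km³ × (908/998.8) = 9.182×10^4 km³ of water.
Total added water ≈ 9.836×10^13 m³ over 3.69×10^14 m² → Δh = 0.267 m = 267 mm.

≈ 267 mm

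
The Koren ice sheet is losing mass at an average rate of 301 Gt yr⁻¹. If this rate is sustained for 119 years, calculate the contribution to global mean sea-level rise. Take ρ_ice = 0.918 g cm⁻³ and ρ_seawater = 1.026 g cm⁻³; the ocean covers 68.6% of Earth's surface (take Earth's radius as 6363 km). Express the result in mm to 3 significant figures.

Total mass lost = 301 Gt/yr × 119 yr = 3.582×10^4 Gt = 3.582×10^16 kg.
ρ_w = 1.026 g cm⁻³ = 1026 kg m⁻³, so water volume = 3.582×10^16 / 1026 = 3.491×10^13 m³.
Δh = 3.491×10^13 / 3.49×10^14 = 0.100 m = 100 mm.

≈ 100 mm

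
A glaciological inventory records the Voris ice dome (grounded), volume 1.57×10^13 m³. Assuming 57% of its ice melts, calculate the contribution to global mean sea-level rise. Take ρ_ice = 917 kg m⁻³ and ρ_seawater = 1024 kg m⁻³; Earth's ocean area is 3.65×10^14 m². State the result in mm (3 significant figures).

≈ 22.0 mm

Voris: 0.57 × 1.57×10^13 m³ × (917/1024) = 8.014×10^12 m³ of water.
Spread over 3.65×10^14 m² of ocean, Δh = 8.014×10^12 / 3.65×10^14 = 0.0220 m = 22.0 mm.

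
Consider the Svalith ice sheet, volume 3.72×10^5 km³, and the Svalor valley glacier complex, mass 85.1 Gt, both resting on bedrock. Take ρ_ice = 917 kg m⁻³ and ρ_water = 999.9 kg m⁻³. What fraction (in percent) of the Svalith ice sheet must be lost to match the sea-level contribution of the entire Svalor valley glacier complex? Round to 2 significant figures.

Equal sea-level rise means equal mass of meltwater, i.e. equal mass of ice lost.
Ice mass of Svalor: 8.510×10^13 kg; ice mass of Svalith: 3.411×10^17 kg.
Fraction required = 8.510×10^13 / 3.411×10^17 = 2.49×10^-4 → 0.025 %.

≈ 0.025 %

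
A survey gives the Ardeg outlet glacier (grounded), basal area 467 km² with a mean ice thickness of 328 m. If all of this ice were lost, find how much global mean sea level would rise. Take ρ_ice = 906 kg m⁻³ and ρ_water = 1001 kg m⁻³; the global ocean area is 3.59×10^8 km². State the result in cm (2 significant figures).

≈ 0.039 cm

Ardeg: ice volume = 467 km² × 328 m = 153.2 km³; 153.2 × (906/1001) = 138.6 km³ of water.
Spread over 3.59×10^14 m² of ocean, Δh = 1.386×10^11 / 3.59×10^14 = 3.86×10^-4 m = 0.039 cm.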